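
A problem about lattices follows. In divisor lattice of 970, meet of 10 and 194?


In a divisor lattice, meet = gcd (greatest common divisor).
By Euclidean algorithm or factoring: gcd(10,194) = 2


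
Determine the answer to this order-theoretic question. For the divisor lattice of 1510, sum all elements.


sigma(n) = sum of divisors.
Divisors of 1510: [1, 2, 5, 10, 151, 302, 755, 1510]
Sum = 2736


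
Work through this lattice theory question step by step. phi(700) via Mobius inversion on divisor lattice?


phi(n) = n * prod_{p|n} (1 - 1/p).
Prime divisors of 700: [2, 5, 7]
phi(700) = 700 * (1 - 1/2) * (1 - 1/5) * (1 - 1/7)
phi(700) = 240


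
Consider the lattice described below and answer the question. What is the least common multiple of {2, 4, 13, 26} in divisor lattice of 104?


In a divisor lattice, join = lcm (least common multiple).
Compute lcm iteratively: start with first element, then lcm(current, next).
Elements: [2, 4, 13, 26]
lcm(2,4) = 4
lcm(4,13) = 52
lcm(52,26) = 52
Final lcm = 52


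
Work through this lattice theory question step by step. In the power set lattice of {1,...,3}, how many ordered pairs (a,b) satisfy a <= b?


The order relation is {(a,b) : a <= b}, reflexive so it includes (a,a).
Examples: ({},{}), ({},{1,2}), ({},{1,2,3}), ({},{1,3}), ({},{1}), ...
Total ordered pairs: 27


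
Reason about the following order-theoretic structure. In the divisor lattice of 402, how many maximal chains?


A maximal chain goes from the minimum element to a maximal element via cover relations.
Counting all min-to-max paths in the cover graph.
Total maximal chains: 6


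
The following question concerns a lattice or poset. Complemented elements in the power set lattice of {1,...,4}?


An element a is complemented if some b has a meet b = bottom, a join b = top.
every subset A has complement S\A, so all elements are complemented.
Complemented elements: {}, {1}, {2}, {3}, {4}, {1,2}, ... (10 more)
Count: 16


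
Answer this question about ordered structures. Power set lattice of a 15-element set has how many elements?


Power set = 2^n.
2^15 = 32768


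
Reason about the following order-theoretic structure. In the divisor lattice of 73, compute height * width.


Height = length of longest chain minus 1; width = size of largest antichain.
A maximum chain: 1 | 73  (height 1).
A maximum antichain: {1}  (width 1).
Product = 1 * 1 = 1


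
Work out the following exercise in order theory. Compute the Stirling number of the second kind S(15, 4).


S(n,k) = k*S(n-1,k) + S(n-1,k-1).
S(14,4) = 10391745, S(14,3) = 788970
S(15,4) = 4*10391745 + 788970 = 41566980 + 788970
S(15,4) = 42355950


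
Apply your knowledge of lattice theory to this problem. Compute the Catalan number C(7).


C(n) = C(2n, n) / (n+1).
C(14, 7) = 3432
C(7) = 3432 / 8 = 429


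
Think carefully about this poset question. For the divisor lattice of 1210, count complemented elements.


An element a is complemented if some b has a meet b = bottom, a join b = top.
a is complemented iff gcd(a, n/a)=1, i.e. a is a unitary divisor of 1210.
Complemented elements: 1, 2, 5, 10, 121, 242, ... (2 more)
Count: 8


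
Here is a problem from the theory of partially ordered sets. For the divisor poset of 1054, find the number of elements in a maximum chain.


A chain is a totally ordered subset; we count the number of elements in a maximum chain.
Compute, for each element x, the size of the longest chain ending at x:
  1: 1
  2: 2
  17: 2
  31: 2
  34: 3
  62: 3
  ...
A maximum chain: 1 < 2 < 34 < 1054
Number of elements in the longest chain: 4


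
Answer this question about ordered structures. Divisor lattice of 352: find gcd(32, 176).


In a divisor lattice, meet = gcd (greatest common divisor).
By Euclidean algorithm or factoring: gcd(32,176) = 16


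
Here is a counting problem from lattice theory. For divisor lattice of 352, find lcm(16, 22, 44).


In a divisor lattice, join = lcm (least common multiple).
Compute lcm iteratively: start with first element, then lcm(current, next).
Elements: [16, 22, 44]
lcm(16,22) = 176
lcm(176,44) = 176
Final lcm = 176


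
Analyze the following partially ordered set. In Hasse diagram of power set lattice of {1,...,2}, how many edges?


A cover relation a -< b holds when a < b with no c strictly between.
Cover relations:
  {} -< {1}
  {} -< {2}
  {1} -< {1,2}
  {2} -< {1,2}
Total: 4


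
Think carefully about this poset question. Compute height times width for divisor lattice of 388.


Height = length of longest chain minus 1; width = size of largest antichain.
A maximum chain: 1 | 97 | 194 | 388  (height 3).
A maximum antichain: {2, 97}  (width 2).
Product = 3 * 2 = 6


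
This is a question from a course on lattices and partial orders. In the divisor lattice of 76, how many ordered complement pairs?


Complement pair (a,b): a meet b = bottom, a join b = top.
Here: gcd(a,b)=1 and lcm(a,b)=76, i.e. a*b=76 with a,b coprime.
Pairs found: (1,76), (4,19), (19,4), (76,1)
Total ordered pairs: 4


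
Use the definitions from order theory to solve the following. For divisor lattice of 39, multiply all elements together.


Divisors of 39: [1, 3, 13, 39]
Product = n^(d(n)/2) = 39^(4/2)
Product = 1521


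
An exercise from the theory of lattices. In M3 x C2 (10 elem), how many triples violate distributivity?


Distributive law: a ^ (b v c) = (a ^ b) v (a ^ c).
Check all 10^3 = 1000 ordered triples (a,b,c).
  e.g. a=(a1,0), b=(a2,0), c=(a3,0): lhs=(a1,0) != rhs=(0,0)
  e.g. a=(a1,0), b=(a2,0), c=(a3,1): lhs=(a1,0) != rhs=(0,0)
Total violating triples: 48


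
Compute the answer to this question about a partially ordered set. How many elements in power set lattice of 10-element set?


Power set = 2^n.
2^10 = 1024


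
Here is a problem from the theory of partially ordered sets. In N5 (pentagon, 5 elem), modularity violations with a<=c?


Modular law: if a <= c then a v (b ^ c) = (a v b) ^ c.
Check all triples (a,b,c) with a <= c among 5 elements.
  e.g. a=a, b=c, c=b: lhs=a != rhs=b
Total violating triples: 1


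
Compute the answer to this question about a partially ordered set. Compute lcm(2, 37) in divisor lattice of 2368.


In a divisor lattice, join = lcm (least common multiple).
gcd(2,37) = 1
lcm(2,37) = 2*37/gcd = 74/1 = 74


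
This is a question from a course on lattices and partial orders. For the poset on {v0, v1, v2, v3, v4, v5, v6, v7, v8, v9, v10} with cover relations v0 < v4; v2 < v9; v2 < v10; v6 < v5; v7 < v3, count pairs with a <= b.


The order relation is {(a,b) : a <= b}, reflexive so it includes (a,a).
Examples: (v0,v0), (v0,v4), (v1,v1), (v10,v10), (v2,v10), ...
Total ordered pairs: 16


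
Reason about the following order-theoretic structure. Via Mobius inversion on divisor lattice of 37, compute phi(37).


phi(n) = n * prod_{p|n} (1 - 1/p).
Prime divisors of 37: [37]
phi(37) = 37 * (1 - 1/37)
phi(37) = 36


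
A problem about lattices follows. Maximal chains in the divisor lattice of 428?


A maximal chain goes from the minimum element to a maximal element via cover relations.
Counting all min-to-max paths in the cover graph.
Total maximal chains: 3


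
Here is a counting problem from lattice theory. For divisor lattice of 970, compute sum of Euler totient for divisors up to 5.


Divisors of 970 up to 5: [1, 2, 5]
phi values: [1, 1, 4]
Sum = 6


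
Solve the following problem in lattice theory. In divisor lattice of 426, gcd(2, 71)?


Meet=gcd.
gcd(2,71)=1


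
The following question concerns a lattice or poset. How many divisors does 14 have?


Divisors of 14: [1, 2, 7, 14]
Count: 4


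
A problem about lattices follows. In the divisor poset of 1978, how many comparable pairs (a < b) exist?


A comparable pair {a,b} has a < b or b < a in the order.
Count unordered pairs where one element is strictly below the other.
Examples: {1,2}, {1,23}, {1,43}, {1,46}, ...
Total comparable pairs: 19


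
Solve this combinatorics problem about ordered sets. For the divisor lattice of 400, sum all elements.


sigma(n) = sum of divisors.
Divisors of 400: [1, 2, 4, 5, 8, 10, 16, 20, 25, 40, 50, 80, 100, 200, 400]
Sum = 961


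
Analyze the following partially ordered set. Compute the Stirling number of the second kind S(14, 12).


S(n,k) = k*S(n-1,k) + S(n-1,k-1).
S(13,12) = 78, S(13,11) = 2431
S(14,12) = 12*78 + 2431 = 936 + 2431
S(14,12) = 3367


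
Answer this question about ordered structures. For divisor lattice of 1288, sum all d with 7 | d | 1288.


Interval [7,1288] in divisors of 1288: [7, 14, 28, 56, 161, 322, 644, 1288]
Sum = 2520


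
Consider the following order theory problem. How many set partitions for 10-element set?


B(n) = number of set partitions of an n-element set.
B(n) satisfies the recurrence: B(n+1) = sum_k C(n,k)*B(k).
B(10) = 115975


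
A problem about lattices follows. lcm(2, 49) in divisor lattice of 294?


Join=lcm.
gcd(2,49)=1
lcm=98


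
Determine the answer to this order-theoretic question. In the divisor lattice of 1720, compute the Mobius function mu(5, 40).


In a divisor lattice, mu(a,b) = mu(b/a) where mu is the classical Mobius function.
b/a = 40/5 = 8
Prime factorization of 8: primes [2]
8 is not squarefree, so mu(8) = 0


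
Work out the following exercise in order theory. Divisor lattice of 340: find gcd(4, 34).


In a divisor lattice, meet = gcd (greatest common divisor).
By Euclidean algorithm or factoring: gcd(4,34) = 2


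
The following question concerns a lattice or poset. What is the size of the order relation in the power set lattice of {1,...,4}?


The order relation is {(a,b) : a <= b}, reflexive so it includes (a,a).
Examples: ({},{}), ({},{1,2}), ({},{1,2,3}), ({},{1,2,3,4}), ({},{1,2,4}), ...
Total ordered pairs: 81


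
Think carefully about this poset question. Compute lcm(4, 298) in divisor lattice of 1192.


In a divisor lattice, join = lcm (least common multiple).
gcd(4,298) = 2
lcm(4,298) = 4*298/gcd = 1192/2 = 596


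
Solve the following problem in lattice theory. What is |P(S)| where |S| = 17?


Power set = 2^n.
2^17 = 131072


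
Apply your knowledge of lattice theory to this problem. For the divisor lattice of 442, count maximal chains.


A maximal chain goes from the minimum element to a maximal element via cover relations.
Counting all min-to-max paths in the cover graph.
Total maximal chains: 6


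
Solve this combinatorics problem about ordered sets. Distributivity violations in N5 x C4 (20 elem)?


Distributive law: a ^ (b v c) = (a ^ b) v (a ^ c).
Check all 20^3 = 8000 ordered triples (a,b,c).
  e.g. a=(b,0), b=(a,0), c=(c,0): lhs=(b,0) != rhs=(a,0)
  e.g. a=(b,0), b=(a,0), c=(c,1): lhs=(b,0) != rhs=(a,0)
Total violating triples: 128


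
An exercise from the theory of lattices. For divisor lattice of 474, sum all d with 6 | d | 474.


Interval [6,474] in divisors of 474: [6, 474]
Sum = 480


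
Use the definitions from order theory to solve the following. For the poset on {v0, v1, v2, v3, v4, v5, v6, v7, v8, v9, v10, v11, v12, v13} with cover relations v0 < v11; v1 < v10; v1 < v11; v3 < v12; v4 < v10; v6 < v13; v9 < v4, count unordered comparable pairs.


A comparable pair {a,b} has a < b or b < a in the order.
Count unordered pairs where one element is strictly below the other.
Examples: {v0,v11}, {v1,v10}, {v1,v11}, {v3,v12}, ...
Total comparable pairs: 8


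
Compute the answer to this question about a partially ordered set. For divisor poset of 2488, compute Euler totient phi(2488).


phi(n) = n * prod_{p|n} (1 - 1/p).
Prime divisors of 2488: [2, 311]
phi(2488) = 2488 * (1 - 1/2) * (1 - 1/311)
phi(2488) = 1240


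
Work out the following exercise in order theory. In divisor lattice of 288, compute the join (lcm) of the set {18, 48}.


In a divisor lattice, join = lcm (least common multiple).
Compute lcm iteratively: start with first element, then lcm(current, next).
Elements: [18, 48]
lcm(18,48) = 144
Final lcm = 144


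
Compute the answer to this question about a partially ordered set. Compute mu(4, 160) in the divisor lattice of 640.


In a divisor lattice, mu(a,b) = mu(b/a) where mu is the classical Mobius function.
b/a = 160/4 = 40
Prime factorization of 40: primes [2, 5]
40 is not squarefree, so mu(40) = 0


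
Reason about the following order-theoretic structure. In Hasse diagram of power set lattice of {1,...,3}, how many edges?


A cover relation a -< b holds when a < b with no c strictly between.
Cover relations:
  {} -< {1}
  {} -< {2}
  {} -< {3}
  {1} -< {1,2}
  {1} -< {1,3}
  {2} -< {1,2}
  {2} -< {2,3}
  {3} -< {1,3}
  ...4 more
Total: 12


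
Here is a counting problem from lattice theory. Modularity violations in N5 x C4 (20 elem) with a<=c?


Modular law: if a <= c then a v (b ^ c) = (a v b) ^ c.
Check all triples (a,b,c) with a <= c among 20 elements.
  e.g. a=(a,0), b=(c,0), c=(b,0): lhs=(a,0) != rhs=(b,0)
  e.g. a=(a,0), b=(c,1), c=(b,0): lhs=(a,0) != rhs=(b,0)
Total violating triples: 40


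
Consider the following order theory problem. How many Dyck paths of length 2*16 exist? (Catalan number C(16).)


C(n) = C(2n, n) / (n+1).
C(32, 16) = 601080390
C(16) = 601080390 / 17 = 35357670


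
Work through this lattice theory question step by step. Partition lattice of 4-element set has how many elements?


B(n) = number of set partitions of an n-element set.
B(n) satisfies the recurrence: B(n+1) = sum_k C(n,k)*B(k).
B(4) = 15


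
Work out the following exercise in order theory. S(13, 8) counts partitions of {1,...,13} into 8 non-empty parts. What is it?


S(n,k) = k*S(n-1,k) + S(n-1,k-1).
S(12,8) = 159027, S(12,7) = 627396
S(13,8) = 8*159027 + 627396 = 1272216 + 627396
S(13,8) = 1899612


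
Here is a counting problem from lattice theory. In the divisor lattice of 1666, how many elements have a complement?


An element a is complemented if some b has a meet b = bottom, a join b = top.
a is complemented iff gcd(a, n/a)=1, i.e. a is a unitary divisor of 1666.
Complemented elements: 1, 2, 17, 34, 49, 98, ... (2 more)
Count: 8


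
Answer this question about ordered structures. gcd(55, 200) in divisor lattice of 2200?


Meet=gcd.
gcd(55,200)=5


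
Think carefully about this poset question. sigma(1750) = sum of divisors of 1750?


sigma(n) = sum of divisors.
Divisors of 1750: [1, 2, 5, 7, 10, 14, 25, 35, 50, 70, 125, 175, 250, 350, 875, 1750]
Sum = 3744


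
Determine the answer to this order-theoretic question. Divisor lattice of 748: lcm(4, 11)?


Join=lcm.
gcd(4,11)=1
lcm=44


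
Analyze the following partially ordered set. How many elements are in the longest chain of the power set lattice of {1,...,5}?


A chain is a totally ordered subset; we count the number of elements in a maximum chain.
Compute, for each element x, the size of the longest chain ending at x:
  {}: 1
  {1}: 2
  {2}: 2
  {3}: 2
  {4}: 2
  {5}: 2
  ...
A maximum chain: {} < {1} < {1,2} < {1,2,3} < {1,2,3,4} < {1,2,3,4,5}
Number of elements in the longest chain: 6


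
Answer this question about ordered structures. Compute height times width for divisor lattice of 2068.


Height = length of longest chain minus 1; width = size of largest antichain.
A maximum chain: 1 | 47 | 517 | 1034 | 2068  (height 4).
A maximum antichain: {4, 22, 94, 517}  (width 4).
Product = 4 * 4 = 16


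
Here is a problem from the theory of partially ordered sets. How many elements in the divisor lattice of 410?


Divisors of 410: [1, 2, 5, 10, 41, 82, 205, 410]
Count: 8


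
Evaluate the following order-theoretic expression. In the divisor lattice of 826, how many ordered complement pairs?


Complement pair (a,b): a meet b = bottom, a join b = top.
Here: gcd(a,b)=1 and lcm(a,b)=826, i.e. a*b=826 with a,b coprime.
Pairs found: (1,826), (2,413), (7,118), (14,59), ... (4 more)
Total ordered pairs: 8


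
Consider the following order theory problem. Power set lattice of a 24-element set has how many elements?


Power set = 2^n.
2^24 = 16777216


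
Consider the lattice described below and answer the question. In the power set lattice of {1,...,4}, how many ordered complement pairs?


Complement pair (a,b): a meet b = bottom, a join b = top.
Here: A intersect B = {} and A union B = {1,...,4}.
Pairs found: ({},{1,2,3,4}), ({1},{2,3,4}), ({2},{1,3,4}), ({3},{1,2,4}), ... (12 more)
Total ordered pairs: 16


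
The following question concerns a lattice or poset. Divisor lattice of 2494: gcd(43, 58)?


Meet=gcd.
gcd(43,58)=1


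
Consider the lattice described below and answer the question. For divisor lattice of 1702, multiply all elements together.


Divisors of 1702: [1, 2, 23, 37, 46, 74, 851, 1702]
Product = n^(d(n)/2) = 1702^(8/2)
Product = 8391473414416


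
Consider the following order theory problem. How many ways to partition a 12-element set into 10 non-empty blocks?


S(n,k) = k*S(n-1,k) + S(n-1,k-1).
S(11,10) = 55, S(11,9) = 1155
S(12,10) = 10*55 + 1155 = 550 + 1155
S(12,10) = 1705


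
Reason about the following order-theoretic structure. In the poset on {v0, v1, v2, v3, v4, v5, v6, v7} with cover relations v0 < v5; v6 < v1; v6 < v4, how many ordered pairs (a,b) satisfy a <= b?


The order relation is {(a,b) : a <= b}, reflexive so it includes (a,a).
Examples: (v0,v0), (v0,v5), (v1,v1), (v2,v2), (v3,v3), ...
Total ordered pairs: 11


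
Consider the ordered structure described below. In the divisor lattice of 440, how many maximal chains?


A maximal chain goes from the minimum element to a maximal element via cover relations.
Counting all min-to-max paths in the cover graph.
Total maximal chains: 20


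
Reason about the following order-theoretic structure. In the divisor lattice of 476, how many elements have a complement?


An element a is complemented if some b has a meet b = bottom, a join b = top.
a is complemented iff gcd(a, n/a)=1, i.e. a is a unitary divisor of 476.
Complemented elements: 1, 4, 7, 17, 28, 68, ... (2 more)
Count: 8


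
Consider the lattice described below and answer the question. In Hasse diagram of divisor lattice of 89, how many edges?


A cover relation a -< b holds when a < b with no c strictly between.
Cover relations:
  1 -< 89
Total: 1


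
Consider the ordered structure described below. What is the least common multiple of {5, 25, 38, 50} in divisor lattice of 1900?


In a divisor lattice, join = lcm (least common multiple).
Compute lcm iteratively: start with first element, then lcm(current, next).
Elements: [5, 25, 38, 50]
lcm(5,25) = 25
lcm(25,38) = 950
lcm(950,50) = 950
Final lcm = 950


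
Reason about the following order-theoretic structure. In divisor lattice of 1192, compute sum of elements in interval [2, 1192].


Interval [2,1192] in divisors of 1192: [2, 4, 8, 298, 596, 1192]
Sum = 2100


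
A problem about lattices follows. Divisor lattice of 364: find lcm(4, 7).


In a divisor lattice, join = lcm (least common multiple).
gcd(4,7) = 1
lcm(4,7) = 4*7/gcd = 28/1 = 28


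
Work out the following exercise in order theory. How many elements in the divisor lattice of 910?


Divisors of 910: [1, 2, 5, 7, 10, 13, 14, 26, 35, 65, 70, 91, 130, 182, 455, 910]
Count: 16


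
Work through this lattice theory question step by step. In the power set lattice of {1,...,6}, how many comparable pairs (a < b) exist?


A comparable pair {a,b} has a < b or b < a in the order.
Count unordered pairs where one element is strictly below the other.
Examples: {{},{1}}, {{},{2}}, {{},{3}}, {{},{4}}, ...
Total comparable pairs: 665


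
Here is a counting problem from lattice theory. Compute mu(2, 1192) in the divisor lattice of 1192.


In a divisor lattice, mu(a,b) = mu(b/a) where mu is the classical Mobius function.
b/a = 1192/2 = 596
Prime factorization of 596: primes [2, 149]
596 is not squarefree, so mu(596) = 0


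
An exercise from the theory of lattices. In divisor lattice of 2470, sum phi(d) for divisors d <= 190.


Divisors of 2470 up to 190: [1, 2, 5, 10, 13, 19, 26, 38, 65, 95, 130, 190]
phi values: [1, 1, 4, 4, 12, 18, 12, 18, 48, 72, 48, 72]
Sum = 310


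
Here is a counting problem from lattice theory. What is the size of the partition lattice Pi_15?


B(n) = number of set partitions of an n-element set.
B(n) satisfies the recurrence: B(n+1) = sum_k C(n,k)*B(k).
B(15) = 1382958545


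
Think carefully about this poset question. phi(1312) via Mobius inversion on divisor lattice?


phi(n) = n * prod_{p|n} (1 - 1/p).
Prime divisors of 1312: [2, 41]
phi(1312) = 1312 * (1 - 1/2) * (1 - 1/41)
phi(1312) = 640


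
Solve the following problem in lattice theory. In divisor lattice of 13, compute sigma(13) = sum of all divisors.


sigma(n) = sum of divisors.
Divisors of 13: [1, 13]
Sum = 14


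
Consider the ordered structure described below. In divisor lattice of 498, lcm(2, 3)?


Join=lcm.
gcd(2,3)=1
lcm=6


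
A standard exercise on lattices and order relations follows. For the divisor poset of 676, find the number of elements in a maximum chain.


A chain is a totally ordered subset; we count the number of elements in a maximum chain.
Compute, for each element x, the size of the longest chain ending at x:
  1: 1
  2: 2
  13: 2
  4: 3
  169: 3
  26: 3
  ...
A maximum chain: 1 < 2 < 4 < 52 < 676
Number of elements in the longest chain: 5


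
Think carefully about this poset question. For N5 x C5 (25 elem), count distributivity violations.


Distributive law: a ^ (b v c) = (a ^ b) v (a ^ c).
Check all 25^3 = 15625 ordered triples (a,b,c).
  e.g. a=(b,0), b=(a,0), c=(c,0): lhs=(b,0) != rhs=(a,0)
  e.g. a=(b,0), b=(a,0), c=(c,1): lhs=(b,0) != rhs=(a,0)
Total violating triples: 250


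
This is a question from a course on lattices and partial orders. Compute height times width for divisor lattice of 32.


Height = length of longest chain minus 1; width = size of largest antichain.
A maximum chain: 1 | 2 | 4 | 8 | 16 | 32  (height 5).
A maximum antichain: {1}  (width 1).
Product = 5 * 1 = 5


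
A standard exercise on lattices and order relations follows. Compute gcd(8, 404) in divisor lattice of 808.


In a divisor lattice, meet = gcd (greatest common divisor).
By Euclidean algorithm or factoring: gcd(8,404) = 4


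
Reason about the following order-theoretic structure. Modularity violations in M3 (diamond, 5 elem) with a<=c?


Modular law: if a <= c then a v (b ^ c) = (a v b) ^ c.
Check all triples (a,b,c) with a <= c among 5 elements.
This lattice is modular (diamonds M_m and their chain-products are modular).
Total violating triples: 0


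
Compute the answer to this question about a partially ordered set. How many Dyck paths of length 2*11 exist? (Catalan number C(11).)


C(n) = C(2n, n) / (n+1).
C(22, 11) = 705432
C(11) = 705432 / 12 = 58786


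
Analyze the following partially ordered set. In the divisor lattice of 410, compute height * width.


Height = length of longest chain minus 1; width = size of largest antichain.
A maximum chain: 1 | 41 | 205 | 410  (height 3).
A maximum antichain: {2, 5, 41}  (width 3).
Product = 3 * 3 = 9


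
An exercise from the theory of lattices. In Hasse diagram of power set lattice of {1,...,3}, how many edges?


A cover relation a -< b holds when a < b with no c strictly between.
Cover relations:
  {} -< {1}
  {} -< {2}
  {} -< {3}
  {1} -< {1,2}
  {1} -< {1,3}
  {2} -< {1,2}
  {2} -< {2,3}
  {3} -< {1,3}
  ...4 more
Total: 12


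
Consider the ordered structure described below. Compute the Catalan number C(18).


C(n) = C(2n, n) / (n+1).
C(36, 18) = 9075135300
C(18) = 9075135300 / 19 = 477638700


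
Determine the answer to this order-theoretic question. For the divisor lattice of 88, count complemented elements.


An element a is complemented if some b has a meet b = bottom, a join b = top.
a is complemented iff gcd(a, n/a)=1, i.e. a is a unitary divisor of 88.
Complemented elements: 1, 8, 11, 88
Count: 4


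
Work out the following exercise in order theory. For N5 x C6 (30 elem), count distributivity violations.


Distributive law: a ^ (b v c) = (a ^ b) v (a ^ c).
Check all 30^3 = 27000 ordered triples (a,b,c).
  e.g. a=(b,0), b=(a,0), c=(c,0): lhs=(b,0) != rhs=(a,0)
  e.g. a=(b,0), b=(a,0), c=(c,1): lhs=(b,0) != rhs=(a,0)
Total violating triples: 432


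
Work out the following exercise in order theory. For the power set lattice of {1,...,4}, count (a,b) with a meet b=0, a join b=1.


Complement pair (a,b): a meet b = bottom, a join b = top.
Here: A intersect B = {} and A union B = {1,...,4}.
Pairs found: ({},{1,2,3,4}), ({1},{2,3,4}), ({2},{1,3,4}), ({3},{1,2,4}), ... (12 more)
Total ordered pairs: 16


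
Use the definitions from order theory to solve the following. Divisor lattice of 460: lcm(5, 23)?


Join=lcm.
gcd(5,23)=1
lcm=115


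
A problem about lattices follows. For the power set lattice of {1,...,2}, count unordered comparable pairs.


A comparable pair {a,b} has a < b or b < a in the order.
Count unordered pairs where one element is strictly below the other.
Examples: {{},{1}}, {{},{2}}, {{},{1,2}}, {{1},{1,2}}, ...
Total comparable pairs: 5


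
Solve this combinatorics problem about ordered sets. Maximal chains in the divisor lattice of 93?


A maximal chain goes from the minimum element to a maximal element via cover relations.
Counting all min-to-max paths in the cover graph.
Total maximal chains: 2


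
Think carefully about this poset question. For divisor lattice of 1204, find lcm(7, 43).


In a divisor lattice, join = lcm (least common multiple).
Compute lcm iteratively: start with first element, then lcm(current, next).
Elements: [7, 43]
lcm(7,43) = 301
Final lcm = 301


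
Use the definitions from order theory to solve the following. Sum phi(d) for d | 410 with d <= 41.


Divisors of 410 up to 41: [1, 2, 5, 10, 41]
phi values: [1, 1, 4, 4, 40]
Sum = 50


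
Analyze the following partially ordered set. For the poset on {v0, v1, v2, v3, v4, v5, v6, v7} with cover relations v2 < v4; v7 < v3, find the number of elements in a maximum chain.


A chain is a totally ordered subset; we count the number of elements in a maximum chain.
Compute, for each element x, the size of the longest chain ending at x:
  v0: 1
  v1: 1
  v2: 1
  v5: 1
  v6: 1
  v7: 1
  ...
A maximum chain: v7 < v3
Number of elements in the longest chain: 2


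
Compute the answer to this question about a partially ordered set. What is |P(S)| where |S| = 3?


Power set = 2^n.
2^3 = 8


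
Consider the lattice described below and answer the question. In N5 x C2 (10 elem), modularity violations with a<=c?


Modular law: if a <= c then a v (b ^ c) = (a v b) ^ c.
Check all triples (a,b,c) with a <= c among 10 elements.
  e.g. a=(a,0), b=(c,0), c=(b,0): lhs=(a,0) != rhs=(b,0)
  e.g. a=(a,0), b=(c,1), c=(b,0): lhs=(a,0) != rhs=(b,0)
Total violating triples: 6


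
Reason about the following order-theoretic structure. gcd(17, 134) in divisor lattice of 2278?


Meet=gcd.
gcd(17,134)=1


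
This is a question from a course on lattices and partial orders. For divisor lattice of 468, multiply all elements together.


Divisors of 468: [1, 2, 3, 4, 6, 9, 12, 13, 18, 26, 36, 39, 52, 78, 117, 156, 234, 468]
Product = n^(d(n)/2) = 468^(18/2)
Product = 1076992496812124640903168


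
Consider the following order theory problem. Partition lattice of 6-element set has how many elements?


B(n) = number of set partitions of an n-element set.
B(n) satisfies the recurrence: B(n+1) = sum_k C(n,k)*B(k).
B(6) = 203


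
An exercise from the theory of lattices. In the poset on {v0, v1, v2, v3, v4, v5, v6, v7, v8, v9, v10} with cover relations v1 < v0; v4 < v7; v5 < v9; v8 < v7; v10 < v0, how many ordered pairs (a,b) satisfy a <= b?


The order relation is {(a,b) : a <= b}, reflexive so it includes (a,a).
Examples: (v0,v0), (v1,v0), (v1,v1), (v10,v0), (v10,v10), ...
Total ordered pairs: 16


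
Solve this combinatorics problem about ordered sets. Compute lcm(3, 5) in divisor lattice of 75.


In a divisor lattice, join = lcm (least common multiple).
gcd(3,5) = 1
lcm(3,5) = 3*5/gcd = 15/1 = 15


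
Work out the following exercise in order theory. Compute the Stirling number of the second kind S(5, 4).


S(n,k) = k*S(n-1,k) + S(n-1,k-1).
S(4,4) = 1, S(4,3) = 6
S(5,4) = 4*1 + 6 = 4 + 6
S(5,4) = 10


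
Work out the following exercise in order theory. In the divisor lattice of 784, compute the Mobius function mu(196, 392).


In a divisor lattice, mu(a,b) = mu(b/a) where mu is the classical Mobius function.
b/a = 392/196 = 2
Prime factorization of 2: primes [2]
2 is squarefree with 1 prime factor(s), so mu(2) = (-1)^1 = -1


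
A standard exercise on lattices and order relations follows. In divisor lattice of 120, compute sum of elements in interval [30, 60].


Interval [30,60] in divisors of 120: [30, 60]
Sum = 90


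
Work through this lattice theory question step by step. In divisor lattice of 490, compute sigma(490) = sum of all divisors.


sigma(n) = sum of divisors.
Divisors of 490: [1, 2, 5, 7, 10, 14, 35, 49, 70, 98, 245, 490]
Sum = 1026


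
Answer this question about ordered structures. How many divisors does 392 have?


Divisors of 392: [1, 2, 4, 7, 8, 14, 28, 49, 56, 98, 196, 392]
Count: 12


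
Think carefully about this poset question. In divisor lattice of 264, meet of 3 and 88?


In a divisor lattice, meet = gcd (greatest common divisor).
By Euclidean algorithm or factoring: gcd(3,88) = 1


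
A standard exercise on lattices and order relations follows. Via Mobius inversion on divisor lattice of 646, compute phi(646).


phi(n) = n * prod_{p|n} (1 - 1/p).
Prime divisors of 646: [2, 17, 19]
phi(646) = 646 * (1 - 1/2) * (1 - 1/17) * (1 - 1/19)
phi(646) = 288


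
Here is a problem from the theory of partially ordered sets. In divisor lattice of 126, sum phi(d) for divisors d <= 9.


Divisors of 126 up to 9: [1, 2, 3, 6, 7, 9]
phi values: [1, 1, 2, 2, 6, 6]
Sum = 18


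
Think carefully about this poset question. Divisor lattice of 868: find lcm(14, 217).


In a divisor lattice, join = lcm (least common multiple).
gcd(14,217) = 7
lcm(14,217) = 14*217/gcd = 3038/7 = 434


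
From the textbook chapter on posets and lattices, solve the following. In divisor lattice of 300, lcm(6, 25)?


Join=lcm.
gcd(6,25)=1
lcm=150


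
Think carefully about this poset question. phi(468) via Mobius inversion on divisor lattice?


phi(n) = n * prod_{p|n} (1 - 1/p).
Prime divisors of 468: [2, 3, 13]
phi(468) = 468 * (1 - 1/2) * (1 - 1/3) * (1 - 1/13)
phi(468) = 144


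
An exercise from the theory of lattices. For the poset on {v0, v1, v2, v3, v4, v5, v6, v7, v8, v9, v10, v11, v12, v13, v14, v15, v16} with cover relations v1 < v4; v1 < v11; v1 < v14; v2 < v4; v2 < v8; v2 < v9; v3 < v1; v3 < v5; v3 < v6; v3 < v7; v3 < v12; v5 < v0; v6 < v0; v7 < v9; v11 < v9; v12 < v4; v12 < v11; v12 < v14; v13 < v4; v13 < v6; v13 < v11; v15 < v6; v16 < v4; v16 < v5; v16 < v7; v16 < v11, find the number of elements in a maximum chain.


A chain is a totally ordered subset; we count the number of elements in a maximum chain.
Compute, for each element x, the size of the longest chain ending at x:
  v2: 1
  v3: 1
  v10: 1
  v13: 1
  v15: 1
  v16: 1
  ...
A maximum chain: v3 < v1 < v11 < v9
Number of elements in the longest chain: 4


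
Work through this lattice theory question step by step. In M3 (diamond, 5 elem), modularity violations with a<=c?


Modular law: if a <= c then a v (b ^ c) = (a v b) ^ c.
Check all triples (a,b,c) with a <= c among 5 elements.
This lattice is modular (diamonds M_m and their chain-products are modular).
Total violating triples: 0


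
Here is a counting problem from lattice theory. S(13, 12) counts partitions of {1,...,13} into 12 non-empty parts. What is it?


S(n,k) = k*S(n-1,k) + S(n-1,k-1).
S(12,12) = 1, S(12,11) = 66
S(13,12) = 12*1 + 66 = 12 + 66
S(13,12) = 78


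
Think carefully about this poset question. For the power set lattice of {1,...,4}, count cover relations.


A cover relation a -< b holds when a < b with no c strictly between.
Cover relations:
  {} -< {1}
  {} -< {2}
  {} -< {3}
  {} -< {4}
  {1} -< {1,2}
  {1} -< {1,3}
  {1} -< {1,4}
  {2} -< {1,2}
  ...24 more
Total: 32


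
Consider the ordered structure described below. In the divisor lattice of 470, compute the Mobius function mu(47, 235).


In a divisor lattice, mu(a,b) = mu(b/a) where mu is the classical Mobius function.
b/a = 235/47 = 5
Prime factorization of 5: primes [5]
5 is squarefree with 1 prime factor(s), so mu(5) = (-1)^1 = -1


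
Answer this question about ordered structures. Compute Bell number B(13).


B(n) = number of set partitions of an n-element set.
B(n) satisfies the recurrence: B(n+1) = sum_k C(n,k)*B(k).
B(13) = 27644437


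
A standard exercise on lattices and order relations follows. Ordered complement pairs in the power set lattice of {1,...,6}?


Complement pair (a,b): a meet b = bottom, a join b = top.
Here: A intersect B = {} and A union B = {1,...,6}.
Pairs found: ({},{1,2,3,4,5,6}), ({1},{2,3,4,5,6}), ({2},{1,3,4,5,6}), ({3},{1,2,4,5,6}), ... (60 more)
Total ordered pairs: 64


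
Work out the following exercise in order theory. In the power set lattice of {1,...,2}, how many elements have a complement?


An element a is complemented if some b has a meet b = bottom, a join b = top.
every subset A has complement S\A, so all elements are complemented.
Complemented elements: {}, {1}, {2}, {1,2}
Count: 4


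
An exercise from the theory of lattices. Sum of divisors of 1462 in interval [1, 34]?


Interval [1,34] in divisors of 1462: [1, 2, 17, 34]
Sum = 54


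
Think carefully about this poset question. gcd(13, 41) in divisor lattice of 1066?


Meet=gcd.
gcd(13,41)=1


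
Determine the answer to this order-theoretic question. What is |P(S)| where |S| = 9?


Power set = 2^n.
2^9 = 512


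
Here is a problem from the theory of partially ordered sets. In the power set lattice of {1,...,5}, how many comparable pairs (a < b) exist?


A comparable pair {a,b} has a < b or b < a in the order.
Count unordered pairs where one element is strictly below the other.
Examples: {{},{1}}, {{},{2}}, {{},{3}}, {{},{4}}, ...
Total comparable pairs: 211


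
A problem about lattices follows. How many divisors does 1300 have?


Divisors of 1300: [1, 2, 4, 5, 10, 13, 20, 25, 26, 50, 52, 65, 100, 130, 260, 325, 650, 1300]
Count: 18


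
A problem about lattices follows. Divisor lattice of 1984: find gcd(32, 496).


In a divisor lattice, meet = gcd (greatest common divisor).
By Euclidean algorithm or factoring: gcd(32,496) = 16


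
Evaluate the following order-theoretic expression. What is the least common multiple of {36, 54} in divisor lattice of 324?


In a divisor lattice, join = lcm (least common multiple).
Compute lcm iteratively: start with first element, then lcm(current, next).
Elements: [36, 54]
lcm(36,54) = 108
Final lcm = 108


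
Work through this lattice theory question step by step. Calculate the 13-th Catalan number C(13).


C(n) = C(2n, n) / (n+1).
C(26, 13) = 10400600
C(13) = 10400600 / 14 = 742900


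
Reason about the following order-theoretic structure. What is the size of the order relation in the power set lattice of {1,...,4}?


The order relation is {(a,b) : a <= b}, reflexive so it includes (a,a).
Examples: ({},{}), ({},{1,2}), ({},{1,2,3}), ({},{1,2,3,4}), ({},{1,2,4}), ...
Total ordered pairs: 81


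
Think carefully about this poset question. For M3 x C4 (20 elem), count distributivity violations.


Distributive law: a ^ (b v c) = (a ^ b) v (a ^ c).
Check all 20^3 = 8000 ordered triples (a,b,c).
  e.g. a=(a1,0), b=(a2,0), c=(a3,0): lhs=(a1,0) != rhs=(0,0)
  e.g. a=(a1,0), b=(a2,0), c=(a3,1): lhs=(a1,0) != rhs=(0,0)
Total violating triples: 384


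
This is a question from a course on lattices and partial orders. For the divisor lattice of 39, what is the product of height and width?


Height = length of longest chain minus 1; width = size of largest antichain.
A maximum chain: 1 | 13 | 39  (height 2).
A maximum antichain: {3, 13}  (width 2).
Product = 2 * 2 = 4


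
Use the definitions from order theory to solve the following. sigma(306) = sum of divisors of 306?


sigma(n) = sum of divisors.
Divisors of 306: [1, 2, 3, 6, 9, 17, 18, 34, 51, 102, 153, 306]
Sum = 702


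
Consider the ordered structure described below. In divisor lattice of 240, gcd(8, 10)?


Meet=gcd.
gcd(8,10)=2


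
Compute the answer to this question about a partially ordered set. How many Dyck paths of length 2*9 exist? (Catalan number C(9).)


C(n) = C(2n, n) / (n+1).
C(18, 9) = 48620
C(9) = 48620 / 10 = 4862


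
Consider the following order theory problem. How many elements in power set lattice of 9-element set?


Power set = 2^n.
2^9 = 512


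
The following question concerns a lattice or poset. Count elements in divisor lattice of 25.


Divisors of 25: [1, 5, 25]
Count: 3


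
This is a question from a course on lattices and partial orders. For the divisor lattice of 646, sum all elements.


sigma(n) = sum of divisors.
Divisors of 646: [1, 2, 17, 19, 34, 38, 323, 646]
Sum = 1080


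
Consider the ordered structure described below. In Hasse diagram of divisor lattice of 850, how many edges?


A cover relation a -< b holds when a < b with no c strictly between.
Cover relations:
  1 -< 2
  1 -< 5
  1 -< 17
  2 -< 10
  2 -< 34
  5 -< 10
  5 -< 25
  5 -< 85
  ...12 more
Total: 20


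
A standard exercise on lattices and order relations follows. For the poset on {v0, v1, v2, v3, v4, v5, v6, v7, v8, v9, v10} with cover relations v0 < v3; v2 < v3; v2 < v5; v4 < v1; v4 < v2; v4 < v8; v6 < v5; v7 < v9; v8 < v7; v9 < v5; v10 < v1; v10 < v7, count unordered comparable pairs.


A comparable pair {a,b} has a < b or b < a in the order.
Count unordered pairs where one element is strictly below the other.
Examples: {v0,v3}, {v1,v4}, {v1,v10}, {v2,v3}, ...
Total comparable pairs: 21


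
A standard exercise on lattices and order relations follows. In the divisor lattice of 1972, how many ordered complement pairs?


Complement pair (a,b): a meet b = bottom, a join b = top.
Here: gcd(a,b)=1 and lcm(a,b)=1972, i.e. a*b=1972 with a,b coprime.
Pairs found: (1,1972), (4,493), (17,116), (29,68), ... (4 more)
Total ordered pairs: 8


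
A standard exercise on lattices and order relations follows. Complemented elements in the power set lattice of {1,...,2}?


An element a is complemented if some b has a meet b = bottom, a join b = top.
every subset A has complement S\A, so all elements are complemented.
Complemented elements: {}, {1}, {2}, {1,2}
Count: 4


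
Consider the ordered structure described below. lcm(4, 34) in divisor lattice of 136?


Join=lcm.
gcd(4,34)=2
lcm=68


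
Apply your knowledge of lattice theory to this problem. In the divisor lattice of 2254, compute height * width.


Height = length of longest chain minus 1; width = size of largest antichain.
A maximum chain: 1 | 23 | 161 | 1127 | 2254  (height 4).
A maximum antichain: {14, 46, 49, 161}  (width 4).
Product = 4 * 4 = 16


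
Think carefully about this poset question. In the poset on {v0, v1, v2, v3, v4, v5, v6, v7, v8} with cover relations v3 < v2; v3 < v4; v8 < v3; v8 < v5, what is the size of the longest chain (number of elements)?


A chain is a totally ordered subset; we count the number of elements in a maximum chain.
Compute, for each element x, the size of the longest chain ending at x:
  v0: 1
  v1: 1
  v6: 1
  v7: 1
  v8: 1
  v3: 2
  ...
A maximum chain: v8 < v3 < v2
Number of elements in the longest chain: 3
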